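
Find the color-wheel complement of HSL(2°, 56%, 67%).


Complement = opposite side of color wheel = hue + 180°
H' = (2 + 180) mod 360 = 182°
S and L unchanged.
= HSL(182°, 56%, 67%)


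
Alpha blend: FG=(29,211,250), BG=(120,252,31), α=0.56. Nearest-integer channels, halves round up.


C = α×F + (1-α)×B, with 1-α = 0.44
R: 0.56×29 + 0.44×120 = 16.24 + 52.80 = 69.04 → 69
G: 0.56×211 + 0.44×252 = 118.16 + 110.88 = 229.04 → 229
B: 0.56×250 + 0.44×31 = 140.00 + 13.64 = 153.64 → 154
= RGB(69, 229, 154)


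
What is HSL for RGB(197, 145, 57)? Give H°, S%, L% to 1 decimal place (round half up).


Normalize: R'=197/255≈0.7725, G'=145/255≈0.5686, B'=57/255≈0.2235
Max=197/255, Min=57/255, Δ=Max-Min=140/255
L = (Max+Min)/2 = (197+57)/510 = 254/510 = 0.49803… → L = 49.8%
L ≤ 0.5 → S = Δ/(Max+Min) = 140/(197+57) = 140/254 = 0.55118… → S = 55.1%
(the 1/255 factors cancel in S and H, so raw channel differences can be used)
Max is R' → H = 60 × (((G-B)/Δ) mod 6) = 60 × (((145-57)/140) mod 6)
  88/140 = 0.6285…
  H = 60 × 0.6285… = 37.714…° → H = 37.7°
= HSL(37.7°, 55.1%, 49.8%)


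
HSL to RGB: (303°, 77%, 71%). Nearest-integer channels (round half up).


H=303°, S=0.77, L=0.71
C = (1-|2L-1|)×S = (1-|0.42|)×0.77 = 0.4466
H' = H/60 = 303/60 ≈ 5.0500; X = C×(1-|H' mod 2 - 1|) = 0.42427
m = L - C/2 = 0.71 - 0.2233 = 0.4867
Sector ⌊H'⌋ = 5 → (R',G',B') = (0.4466, 0.0, 0.42427)
RGB = ((R'+m)×255, (G'+m)×255, (B'+m)×255) = (237.9915, 124.1085, 232.29735)
Round half up → RGB(238, 124, 232)


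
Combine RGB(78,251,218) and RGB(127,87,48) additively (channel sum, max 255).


Additive: each channel = min(255, C₁+C₂)
R: 78+127 = 205 → 205
G: 251+87 = 338 → 255
B: 218+48 = 266 → 255
= RGB(205, 255, 255)


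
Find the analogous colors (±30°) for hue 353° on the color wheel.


Base hue: 353°
Left analog: (353 - 30) mod 360 = 323°
Right analog: (353 + 30) mod 360 = 23°
Analogous hues = 323° and 23°


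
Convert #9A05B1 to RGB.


9A → 154 (R)
05 → 5 (G)
B1 → 177 (B)
= RGB(154, 5, 177)


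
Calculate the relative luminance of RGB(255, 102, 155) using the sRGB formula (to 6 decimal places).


Linearize each channel (sRGB transfer function): c = v/255; c_lin = c/12.92 if c ≤ 0.04045, else ((c+0.055)/1.055)^2.4
  R: 255/255 ≈ 1.000000 > 0.04045 → ((1.000000+0.055)/1.055)^2.4 ≈ 1.000000
  G: 102/255 ≈ 0.400000 > 0.04045 → ((0.400000+0.055)/1.055)^2.4 ≈ 0.132868
  B: 155/255 ≈ 0.607843 > 0.04045 → ((0.607843+0.055)/1.055)^2.4 ≈ 0.327778
R_lin = 1.000000, G_lin = 0.132868, B_lin = 0.327778
L = 0.2126×R + 0.7152×G + 0.0722×B
L = 0.2126×1.000000 + 0.7152×0.132868 + 0.0722×0.327778
L ≈ 0.331293


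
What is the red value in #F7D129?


Color: #F7D129
R = F7 = 247
G = D1 = 209
B = 29 = 41
Red = 247


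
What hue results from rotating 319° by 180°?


New hue = (H + rotation) mod 360
New hue = (319 + 180) mod 360
= 499 mod 360
= 139°


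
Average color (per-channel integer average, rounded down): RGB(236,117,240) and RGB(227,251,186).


Midpoint: each channel = ⌊(C₁+C₂)/2⌋
R: ⌊(236+227)/2⌋ = 231
G: ⌊(117+251)/2⌋ = 184
B: ⌊(240+186)/2⌋ = 213
= RGB(231, 184, 213)


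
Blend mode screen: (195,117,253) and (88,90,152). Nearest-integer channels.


Screen: C = 255 - (255-A)×(255-B)/255, rounded to nearest integer
R: 255 - (255-195)×(255-88)/255 = 255 - 10020/255 ≈ 255 - 39.294 = 215.706 → 216
G: 255 - (255-117)×(255-90)/255 = 255 - 22770/255 ≈ 255 - 89.294 = 165.706 → 166
B: 255 - (255-253)×(255-152)/255 = 255 - 206/255 ≈ 255 - 0.808 = 254.192 → 254
= RGB(216, 166, 254)


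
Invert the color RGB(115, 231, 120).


Invert: (255-R, 255-G, 255-B)
R: 255-115 = 140
G: 255-231 = 24
B: 255-120 = 135
= RGB(140, 24, 135)


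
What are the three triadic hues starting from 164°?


Triadic: equally spaced at 120° intervals
H1 = 164°
H2 = (164 + 120) mod 360 = 284°
H3 = (164 + 240) mod 360 = 44°
Triadic = 164°, 284°, 44°


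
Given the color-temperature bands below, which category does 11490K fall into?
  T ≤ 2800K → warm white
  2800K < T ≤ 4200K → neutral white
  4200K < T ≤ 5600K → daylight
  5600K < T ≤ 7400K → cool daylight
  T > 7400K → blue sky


Temperature: 11490K
11490K > 7400K → blue sky
Classification: blue sky


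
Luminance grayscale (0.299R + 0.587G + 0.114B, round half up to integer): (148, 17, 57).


Gray = 0.299×R + 0.587×G + 0.114×B
Gray = 0.299×148 + 0.587×17 + 0.114×57
Gray = 44.252 + 9.979 + 6.498
Gray = 60.729 → round half up → 61
Gray = 61


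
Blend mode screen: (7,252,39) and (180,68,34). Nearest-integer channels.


Screen: C = 255 - (255-A)×(255-B)/255, rounded to nearest integer
R: 255 - (255-7)×(255-180)/255 = 255 - 18600/255 ≈ 255 - 72.941 = 182.059 → 182
G: 255 - (255-252)×(255-68)/255 = 255 - 561/255 ≈ 255 - 2.200 = 252.800 → 253
B: 255 - (255-39)×(255-34)/255 = 255 - 47736/255 ≈ 255 - 187.200 = 67.800 → 68
= RGB(182, 253, 68)


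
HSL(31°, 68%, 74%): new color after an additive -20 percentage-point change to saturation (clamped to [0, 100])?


Original S = 68%
Adjustment = -20 percentage points
New S = 68 + (-20) = 48
Clamp to [0, 100] → 48
= HSL(31°, 48%, 74%)


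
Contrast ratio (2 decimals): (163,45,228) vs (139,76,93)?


Linearize each sRGB channel c=v/255: c/12.92 if c ≤ 0.04045 else ((c+0.055)/1.055)^2.4
L = 0.2126×R_lin + 0.7152×G_lin + 0.0722×B_lin
Color 1 (163,45,228):
  R=163: 163/255≈0.6392 > 0.04045 → ((0.6392+0.055)/1.055)^2.4 ≈ 0.36625
  G=45: 45/255≈0.1765 > 0.04045 → ((0.1765+0.055)/1.055)^2.4 ≈ 0.02624
  B=228: 228/255≈0.8941 > 0.04045 → ((0.8941+0.055)/1.055)^2.4 ≈ 0.77582
  L1 = 0.2126×0.36625 + 0.7152×0.02624 + 0.0722×0.77582 ≈ 0.15265
Color 2 (139,76,93):
  R=139: 139/255≈0.5451 > 0.04045 → ((0.5451+0.055)/1.055)^2.4 ≈ 0.25818
  G=76: 76/255≈0.2980 > 0.04045 → ((0.2980+0.055)/1.055)^2.4 ≈ 0.07227
  B=93: 93/255≈0.3647 > 0.04045 → ((0.3647+0.055)/1.055)^2.4 ≈ 0.10946
  L2 = 0.2126×0.25818 + 0.7152×0.07227 + 0.0722×0.10946 ≈ 0.11448
Lighter = 0.15265, Darker = 0.11448
Ratio = (L_lighter + 0.05) / (L_darker + 0.05)
Ratio = (0.15265 + 0.05) / (0.11448 + 0.05) = 0.20265 / 0.16448 ≈ 1.2320
Ratio ≈ 1.23:1


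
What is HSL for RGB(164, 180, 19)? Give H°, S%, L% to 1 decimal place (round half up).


Normalize: R'=164/255≈0.6431, G'=180/255≈0.7059, B'=19/255≈0.0745
Max=180/255, Min=19/255, Δ=Max-Min=161/255
L = (Max+Min)/2 = (180+19)/510 = 199/510 = 0.39019… → L = 39.0%
L ≤ 0.5 → S = Δ/(Max+Min) = 161/(180+19) = 161/199 = 0.80904… → S = 80.9%
(the 1/255 factors cancel in S and H, so raw channel differences can be used)
Max is G' → H = 60 × ((B-R)/Δ + 2) = 60 × ((19-164)/161 + 2)
  -145/161 + 2 = -0.9006… + 2 = 1.0993…
  H = 60 × 1.0993… = 65.962…° → H = 66.0°
= HSL(66.0°, 80.9%, 39.0%)


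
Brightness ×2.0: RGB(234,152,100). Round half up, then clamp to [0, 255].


Multiply each channel by 2.0, round half up, clamp to [0, 255]
R: 234×2.0 = 468 → clamp → 255
G: 152×2.0 = 304 → clamp → 255
B: 100×2.0 = 200
= RGB(255, 255, 200)


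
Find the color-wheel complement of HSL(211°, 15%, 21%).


Complement = opposite side of color wheel = hue + 180°
H' = (211 + 180) mod 360 = 31°
S and L unchanged.
= HSL(31°, 15%, 21%)


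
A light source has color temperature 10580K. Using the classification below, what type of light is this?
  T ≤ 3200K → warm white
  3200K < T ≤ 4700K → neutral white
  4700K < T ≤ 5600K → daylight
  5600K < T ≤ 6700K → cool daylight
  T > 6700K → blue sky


Temperature: 10580K
10580K > 6700K → blue sky
Classification: blue sky


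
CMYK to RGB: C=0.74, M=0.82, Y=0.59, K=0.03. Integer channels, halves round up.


R = 255 × (1-C) × (1-K) = 255 × 0.26 × 0.97 = 64.311 → 64
G = 255 × (1-M) × (1-K) = 255 × 0.18 × 0.97 = 44.523 → 45
B = 255 × (1-Y) × (1-K) = 255 × 0.41 × 0.97 = 101.4135 → 101
= RGB(64, 45, 101)


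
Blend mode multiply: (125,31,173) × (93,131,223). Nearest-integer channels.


Multiply: C = A×B/255, rounded to nearest integer
R: 125×93/255 = 11625/255 ≈ 45.588 → 46
G: 31×131/255 = 4061/255 ≈ 15.925 → 16
B: 173×223/255 = 38579/255 ≈ 151.290 → 151
= RGB(46, 16, 151)


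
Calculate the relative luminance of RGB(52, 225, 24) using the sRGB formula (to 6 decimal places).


Linearize each channel (sRGB transfer function): c = v/255; c_lin = c/12.92 if c ≤ 0.04045, else ((c+0.055)/1.055)^2.4
  R: 52/255 ≈ 0.203922 > 0.04045 → ((0.203922+0.055)/1.055)^2.4 ≈ 0.034340
  G: 225/255 ≈ 0.882353 > 0.04045 → ((0.882353+0.055)/1.055)^2.4 ≈ 0.752942
  B: 24/255 ≈ 0.094118 > 0.04045 → ((0.094118+0.055)/1.055)^2.4 ≈ 0.009134
R_lin = 0.034340, G_lin = 0.752942, B_lin = 0.009134
L = 0.2126×R + 0.7152×G + 0.0722×B
L = 0.2126×0.034340 + 0.7152×0.752942 + 0.0722×0.009134
L ≈ 0.546464


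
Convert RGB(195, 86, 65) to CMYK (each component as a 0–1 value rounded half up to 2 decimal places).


R'=195/255≈0.7647, G'=86/255≈0.3373, B'=65/255≈0.2549
K = 1 - max(R',G',B') = 1 - 195/255 = 60/255 = 0.23529… → 0.24
(1-R'-K)/(1-K) simplifies to (max-R)/max with max = 195:
C = (195-195)/195 = 0/195 = 0 → 0.00
M = (195-86)/195 = 109/195 = 0.55897… → 0.56
Y = (195-65)/195 = 130/195 = 0.66666… → 0.67
= CMYK(0.00, 0.56, 0.67, 0.24)


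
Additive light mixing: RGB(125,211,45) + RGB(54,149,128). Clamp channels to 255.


Additive: each channel = min(255, C₁+C₂)
R: 125+54 = 179 → 179
G: 211+149 = 360 → 255
B: 45+128 = 173 → 173
= RGB(179, 255, 173)


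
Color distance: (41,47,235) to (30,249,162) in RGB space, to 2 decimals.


d = √[(R₁-R₂)² + (G₁-G₂)² + (B₁-B₂)²]
d = √[(41-30)² + (47-249)² + (235-162)²]
d = √[121 + 40804 + 5329]
d = √46254
d ≈ 215.07


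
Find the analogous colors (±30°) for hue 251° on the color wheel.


Base hue: 251°
Left analog: (251 - 30) mod 360 = 221°
Right analog: (251 + 30) mod 360 = 281°
Analogous hues = 221° and 281°


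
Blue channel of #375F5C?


Color: #375F5C
R = 37 = 55
G = 5F = 95
B = 5C = 92
Blue = 92


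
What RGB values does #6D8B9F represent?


6D → 109 (R)
8B → 139 (G)
9F → 159 (B)
= RGB(109, 139, 159)


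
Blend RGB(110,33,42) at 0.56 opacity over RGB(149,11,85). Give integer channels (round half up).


C = α×F + (1-α)×B, with 1-α = 0.44
R: 0.56×110 + 0.44×149 = 61.60 + 65.56 = 127.16 → 127
G: 0.56×33 + 0.44×11 = 18.48 + 4.84 = 23.32 → 23
B: 0.56×42 + 0.44×85 = 23.52 + 37.40 = 60.92 → 61
= RGB(127, 23, 61)


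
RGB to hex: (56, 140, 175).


R = 56 → 38 (hex)
G = 140 → 8C (hex)
B = 175 → AF (hex)
Hex = #388CAF


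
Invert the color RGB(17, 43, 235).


Invert: (255-R, 255-G, 255-B)
R: 255-17 = 238
G: 255-43 = 212
B: 255-235 = 20
= RGB(238, 212, 20)


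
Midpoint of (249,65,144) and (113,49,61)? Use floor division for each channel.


Midpoint: each channel = ⌊(C₁+C₂)/2⌋
R: ⌊(249+113)/2⌋ = 181
G: ⌊(65+49)/2⌋ = 57
B: ⌊(144+61)/2⌋ = 102
= RGB(181, 57, 102)


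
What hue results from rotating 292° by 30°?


New hue = (H + rotation) mod 360
New hue = (292 + 30) mod 360
= 322 mod 360
= 322°


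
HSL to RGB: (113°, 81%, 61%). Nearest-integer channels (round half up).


H=113°, S=0.81, L=0.61
C = (1-|2L-1|)×S = (1-|0.22|)×0.81 = 0.6318
H' = H/60 = 113/60 ≈ 1.8833; X = C×(1-|H' mod 2 - 1|) = 0.07371
m = L - C/2 = 0.61 - 0.3159 = 0.2941
Sector ⌊H'⌋ = 1 → (R',G',B') = (0.07371, 0.6318, 0.0)
RGB = ((R'+m)×255, (G'+m)×255, (B'+m)×255) = (93.79155, 236.1045, 74.9955)
Round half up → RGB(94, 236, 75)


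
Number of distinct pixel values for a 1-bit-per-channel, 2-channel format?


Total bits = 1 bits/channel × 2 channels = 2 bits
Distinct pixel values = 2^2
= 4 pixel values


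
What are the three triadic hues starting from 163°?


Triadic: equally spaced at 120° intervals
H1 = 163°
H2 = (163 + 120) mod 360 = 283°
H3 = (163 + 240) mod 360 = 43°
Triadic = 163°, 283°, 43°


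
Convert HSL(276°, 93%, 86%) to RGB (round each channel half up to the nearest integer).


H=276°, S=0.93, L=0.86
C = (1-|2L-1|)×S = (1-|0.72|)×0.93 = 0.2604
H' = H/60 = 276/60 ≈ 4.6000; X = C×(1-|H' mod 2 - 1|) = 0.15624
m = L - C/2 = 0.86 - 0.1302 = 0.7298
Sector ⌊H'⌋ = 4 → (R',G',B') = (0.15624, 0.0, 0.2604)
RGB = ((R'+m)×255, (G'+m)×255, (B'+m)×255) = (225.9402, 186.099, 252.501)
Round half up → RGB(226, 186, 253)


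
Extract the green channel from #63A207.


Color: #63A207
R = 63 = 99
G = A2 = 162
B = 07 = 7
Green = 162


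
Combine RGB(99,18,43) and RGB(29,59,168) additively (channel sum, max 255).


Additive: each channel = min(255, C₁+C₂)
R: 99+29 = 128 → 128
G: 18+59 = 77 → 77
B: 43+168 = 211 → 211
= RGB(128, 77, 211)


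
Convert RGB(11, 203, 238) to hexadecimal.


R = 11 → 0B (hex)
G = 203 → CB (hex)
B = 238 → EE (hex)
Hex = #0BCBEE


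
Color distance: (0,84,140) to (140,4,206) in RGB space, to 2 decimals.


d = √[(R₁-R₂)² + (G₁-G₂)² + (B₁-B₂)²]
d = √[(0-140)² + (84-4)² + (140-206)²]
d = √[19600 + 6400 + 4356]
d = √30356
d ≈ 174.23


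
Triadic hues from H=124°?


Triadic: equally spaced at 120° intervals
H1 = 124°
H2 = (124 + 120) mod 360 = 244°
H3 = (124 + 240) mod 360 = 4°
Triadic = 124°, 244°, 4°


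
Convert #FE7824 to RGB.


FE → 254 (R)
78 → 120 (G)
24 → 36 (B)
= RGB(254, 120, 36)


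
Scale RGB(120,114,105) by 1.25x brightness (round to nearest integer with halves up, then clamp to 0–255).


Multiply each channel by 1.25, round half up, clamp to [0, 255]
R: 120×1.25 = 150
G: 114×1.25 = 142.5 → round → 143
B: 105×1.25 = 131.25 → round → 131
= RGB(150, 143, 131)


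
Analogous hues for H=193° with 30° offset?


Base hue: 193°
Left analog: (193 - 30) mod 360 = 163°
Right analog: (193 + 30) mod 360 = 223°
Analogous hues = 163° and 223°


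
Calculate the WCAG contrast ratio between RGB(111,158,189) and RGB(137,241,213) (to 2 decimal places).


Linearize each sRGB channel c=v/255: c/12.92 if c ≤ 0.04045 else ((c+0.055)/1.055)^2.4
L = 0.2126×R_lin + 0.7152×G_lin + 0.0722×B_lin
Color 1 (111,158,189):
  R=111: 111/255≈0.4353 > 0.04045 → ((0.4353+0.055)/1.055)^2.4 ≈ 0.15896
  G=158: 158/255≈0.6196 > 0.04045 → ((0.6196+0.055)/1.055)^2.4 ≈ 0.34191
  B=189: 189/255≈0.7412 > 0.04045 → ((0.7412+0.055)/1.055)^2.4 ≈ 0.50888
  L1 = 0.2126×0.15896 + 0.7152×0.34191 + 0.0722×0.50888 ≈ 0.31507
Color 2 (137,241,213):
  R=137: 137/255≈0.5373 > 0.04045 → ((0.5373+0.055)/1.055)^2.4 ≈ 0.25016
  G=241: 241/255≈0.9451 > 0.04045 → ((0.9451+0.055)/1.055)^2.4 ≈ 0.87962
  B=213: 213/255≈0.8353 > 0.04045 → ((0.8353+0.055)/1.055)^2.4 ≈ 0.66539
  L2 = 0.2126×0.25016 + 0.7152×0.87962 + 0.0722×0.66539 ≈ 0.73033
Lighter = 0.73033, Darker = 0.31507
Ratio = (L_lighter + 0.05) / (L_darker + 0.05)
Ratio = (0.73033 + 0.05) / (0.31507 + 0.05) = 0.78033 / 0.36507 ≈ 2.1375
Ratio ≈ 2.14:1


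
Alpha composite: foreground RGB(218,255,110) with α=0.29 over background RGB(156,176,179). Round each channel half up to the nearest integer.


C = α×F + (1-α)×B, with 1-α = 0.71
R: 0.29×218 + 0.71×156 = 63.22 + 110.76 = 173.98 → 174
G: 0.29×255 + 0.71×176 = 73.95 + 124.96 = 198.91 → 199
B: 0.29×110 + 0.71×179 = 31.90 + 127.09 = 158.99 → 159
= RGB(174, 199, 159)


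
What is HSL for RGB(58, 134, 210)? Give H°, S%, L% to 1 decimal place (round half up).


Normalize: R'=58/255≈0.2275, G'=134/255≈0.5255, B'=210/255≈0.8235
Max=210/255, Min=58/255, Δ=Max-Min=152/255
L = (Max+Min)/2 = (210+58)/510 = 268/510 = 0.52549… → L = 52.5%
L > 0.5 → S = Δ/(2-Max-Min) = 152/(510-210-58) = 152/242 = 0.62809… → S = 62.8%
(the 1/255 factors cancel in S and H, so raw channel differences can be used)
Max is B' → H = 60 × ((R-G)/Δ + 4) = 60 × ((58-134)/152 + 4)
  -76/152 + 4 = -0.5 + 4 = 3.5
  H = 60 × 3.5 = 210° → H = 210.0°
= HSL(210.0°, 62.8%, 52.5%)


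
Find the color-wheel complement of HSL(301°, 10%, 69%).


Complement = opposite side of color wheel = hue + 180°
H' = (301 + 180) mod 360 = 121°
S and L unchanged.
= HSL(121°, 10%, 69%)


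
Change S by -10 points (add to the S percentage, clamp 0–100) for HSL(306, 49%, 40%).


Original S = 49%
Adjustment = -10 percentage points
New S = 49 + (-10) = 39
Clamp to [0, 100] → 39
= HSL(306°, 39%, 40%)


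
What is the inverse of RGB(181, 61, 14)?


Invert: (255-R, 255-G, 255-B)
R: 255-181 = 74
G: 255-61 = 194
B: 255-14 = 241
= RGB(74, 194, 241)


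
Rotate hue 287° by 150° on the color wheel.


New hue = (H + rotation) mod 360
New hue = (287 + 150) mod 360
= 437 mod 360
= 77°


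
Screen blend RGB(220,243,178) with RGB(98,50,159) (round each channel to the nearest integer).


Screen: C = 255 - (255-A)×(255-B)/255, rounded to nearest integer
R: 255 - (255-220)×(255-98)/255 = 255 - 5495/255 ≈ 255 - 21.549 = 233.451 → 233
G: 255 - (255-243)×(255-50)/255 = 255 - 2460/255 ≈ 255 - 9.647 = 245.353 → 245
B: 255 - (255-178)×(255-159)/255 = 255 - 7392/255 ≈ 255 - 28.988 = 226.012 → 226
= RGB(233, 245, 226)


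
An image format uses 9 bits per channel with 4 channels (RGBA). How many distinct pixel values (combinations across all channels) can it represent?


Total bits = 9 bits/channel × 4 channels = 36 bits
Distinct pixel values = 2^36
= 68,719,476,736 pixel values


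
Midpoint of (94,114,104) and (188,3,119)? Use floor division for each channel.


Midpoint: each channel = ⌊(C₁+C₂)/2⌋
R: ⌊(94+188)/2⌋ = 141
G: ⌊(114+3)/2⌋ = 58
B: ⌊(104+119)/2⌋ = 111
= RGB(141, 58, 111)


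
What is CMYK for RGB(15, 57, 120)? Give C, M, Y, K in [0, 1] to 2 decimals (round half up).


R'=15/255≈0.0588, G'=57/255≈0.2235, B'=120/255≈0.4706
K = 1 - max(R',G',B') = 1 - 120/255 = 135/255 = 0.52941… → 0.53
(1-R'-K)/(1-K) simplifies to (max-R)/max with max = 120:
C = (120-15)/120 = 105/120 = 0.875 → 0.88
M = (120-57)/120 = 63/120 = 0.525 → 0.53
Y = (120-120)/120 = 0/120 = 0 → 0.00
= CMYK(0.88, 0.53, 0.00, 0.53)


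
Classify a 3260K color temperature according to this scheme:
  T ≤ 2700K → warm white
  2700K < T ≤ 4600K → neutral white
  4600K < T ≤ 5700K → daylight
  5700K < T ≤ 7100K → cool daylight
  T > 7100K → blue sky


Temperature: 3260K
2700K < 3260K ≤ 4600K → neutral white
Classification: neutral white


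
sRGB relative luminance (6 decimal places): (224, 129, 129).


Linearize each channel (sRGB transfer function): c = v/255; c_lin = c/12.92 if c ≤ 0.04045, else ((c+0.055)/1.055)^2.4
  R: 224/255 ≈ 0.878431 > 0.04045 → ((0.878431+0.055)/1.055)^2.4 ≈ 0.745404
  G: 129/255 ≈ 0.505882 > 0.04045 → ((0.505882+0.055)/1.055)^2.4 ≈ 0.219526
  B: 129/255 ≈ 0.505882 > 0.04045 → ((0.505882+0.055)/1.055)^2.4 ≈ 0.219526
R_lin = 0.745404, G_lin = 0.219526, B_lin = 0.219526
L = 0.2126×R + 0.7152×G + 0.0722×B
L = 0.2126×0.745404 + 0.7152×0.219526 + 0.0722×0.219526
L ≈ 0.331328


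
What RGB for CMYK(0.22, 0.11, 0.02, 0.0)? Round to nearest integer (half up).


R = 255 × (1-C) × (1-K) = 255 × 0.78 × 1.00 = 198.9 → 199
G = 255 × (1-M) × (1-K) = 255 × 0.89 × 1.00 = 226.95 → 227
B = 255 × (1-Y) × (1-K) = 255 × 0.98 × 1.00 = 249.9 → 250
= RGB(199, 227, 250)


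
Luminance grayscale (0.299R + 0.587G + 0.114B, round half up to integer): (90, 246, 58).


Gray = 0.299×R + 0.587×G + 0.114×B
Gray = 0.299×90 + 0.587×246 + 0.114×58
Gray = 26.910 + 144.402 + 6.612
Gray = 177.924 → round half up → 178
Gray = 178


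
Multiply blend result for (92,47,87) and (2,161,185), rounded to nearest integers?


Multiply: C = A×B/255, rounded to nearest integer
R: 92×2/255 = 184/255 ≈ 0.722 → 1
G: 47×161/255 = 7567/255 ≈ 29.675 → 30
B: 87×185/255 = 16095/255 ≈ 63.118 → 63
= RGB(1, 30, 63)


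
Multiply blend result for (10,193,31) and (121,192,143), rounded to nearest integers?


Multiply: C = A×B/255, rounded to nearest integer
R: 10×121/255 = 1210/255 ≈ 4.745 → 5
G: 193×192/255 = 37056/255 ≈ 145.318 → 145
B: 31×143/255 = 4433/255 ≈ 17.384 → 17
= RGB(5, 145, 17)


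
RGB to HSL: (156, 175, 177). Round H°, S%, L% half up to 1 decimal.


Normalize: R'=156/255≈0.6118, G'=175/255≈0.6863, B'=177/255≈0.6941
Max=177/255, Min=156/255, Δ=Max-Min=21/255
L = (Max+Min)/2 = (177+156)/510 = 333/510 = 0.65294… → L = 65.3%
L > 0.5 → S = Δ/(2-Max-Min) = 21/(510-177-156) = 21/177 = 0.11864… → S = 11.9%
(the 1/255 factors cancel in S and H, so raw channel differences can be used)
Max is B' → H = 60 × ((R-G)/Δ + 4) = 60 × ((156-175)/21 + 4)
  -19/21 + 4 = -0.9047… + 4 = 3.0952…
  H = 60 × 3.0952… = 185.714…° → H = 185.7°
= HSL(185.7°, 11.9%, 65.3%)


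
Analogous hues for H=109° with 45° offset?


Base hue: 109°
Left analog: (109 - 45) mod 360 = 64°
Right analog: (109 + 45) mod 360 = 154°
Analogous hues = 64° and 154°


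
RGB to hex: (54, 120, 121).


R = 54 → 36 (hex)
G = 120 → 78 (hex)
B = 121 → 79 (hex)
Hex = #367879


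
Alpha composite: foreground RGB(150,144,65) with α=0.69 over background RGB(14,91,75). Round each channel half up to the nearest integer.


C = α×F + (1-α)×B, with 1-α = 0.31
R: 0.69×150 + 0.31×14 = 103.50 + 4.34 = 107.84 → 108
G: 0.69×144 + 0.31×91 = 99.36 + 28.21 = 127.57 → 128
B: 0.69×65 + 0.31×75 = 44.85 + 23.25 = 68.10 → 68
= RGB(108, 128, 68)


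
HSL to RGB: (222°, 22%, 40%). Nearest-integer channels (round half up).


H=222°, S=0.22, L=0.40
C = (1-|2L-1|)×S = (1-|-0.20|)×0.22 = 0.176
H' = H/60 = 222/60 ≈ 3.7000; X = C×(1-|H' mod 2 - 1|) = 0.0528
m = L - C/2 = 0.40 - 0.088 = 0.312
Sector ⌊H'⌋ = 3 → (R',G',B') = (0.0, 0.0528, 0.176)
RGB = ((R'+m)×255, (G'+m)×255, (B'+m)×255) = (79.56, 93.024, 124.44)
Round half up → RGB(80, 93, 124)


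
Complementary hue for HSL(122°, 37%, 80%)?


Complement = opposite side of color wheel = hue + 180°
H' = (122 + 180) mod 360 = 302°
S and L unchanged.
= HSL(302°, 37%, 80%)


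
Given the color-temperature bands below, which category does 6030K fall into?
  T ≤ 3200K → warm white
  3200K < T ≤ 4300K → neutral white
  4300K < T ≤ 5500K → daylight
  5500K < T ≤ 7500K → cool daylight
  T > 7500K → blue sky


Temperature: 6030K
5500K < 6030K ≤ 7500K → cool daylight
Classification: cool daylight


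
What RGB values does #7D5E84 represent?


7D → 125 (R)
5E → 94 (G)
84 → 132 (B)
= RGB(125, 94, 132)


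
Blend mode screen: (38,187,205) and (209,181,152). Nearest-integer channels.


Screen: C = 255 - (255-A)×(255-B)/255, rounded to nearest integer
R: 255 - (255-38)×(255-209)/255 = 255 - 9982/255 ≈ 255 - 39.145 = 215.855 → 216
G: 255 - (255-187)×(255-181)/255 = 255 - 5032/255 ≈ 255 - 19.733 = 235.267 → 235
B: 255 - (255-205)×(255-152)/255 = 255 - 5150/255 ≈ 255 - 20.196 = 234.804 → 235
= RGB(216, 235, 235)


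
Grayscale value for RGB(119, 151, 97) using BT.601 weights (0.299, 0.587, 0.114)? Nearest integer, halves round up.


Gray = 0.299×R + 0.587×G + 0.114×B
Gray = 0.299×119 + 0.587×151 + 0.114×97
Gray = 35.581 + 88.637 + 11.058
Gray = 135.276 → round half up → 135
Gray = 135


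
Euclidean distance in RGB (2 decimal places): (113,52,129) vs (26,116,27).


d = √[(R₁-R₂)² + (G₁-G₂)² + (B₁-B₂)²]
d = √[(113-26)² + (52-116)² + (129-27)²]
d = √[7569 + 4096 + 10404]
d = √22069
d ≈ 148.56


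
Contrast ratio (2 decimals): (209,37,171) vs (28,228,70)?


Linearize each sRGB channel c=v/255: c/12.92 if c ≤ 0.04045 else ((c+0.055)/1.055)^2.4
L = 0.2126×R_lin + 0.7152×G_lin + 0.0722×B_lin
Color 1 (209,37,171):
  R=209: 209/255≈0.8196 > 0.04045 → ((0.8196+0.055)/1.055)^2.4 ≈ 0.63760
  G=37: 37/255≈0.1451 > 0.04045 → ((0.1451+0.055)/1.055)^2.4 ≈ 0.01850
  B=171: 171/255≈0.6706 > 0.04045 → ((0.6706+0.055)/1.055)^2.4 ≈ 0.40724
  L1 = 0.2126×0.63760 + 0.7152×0.01850 + 0.0722×0.40724 ≈ 0.17819
Color 2 (28,228,70):
  R=28: 28/255≈0.1098 > 0.04045 → ((0.1098+0.055)/1.055)^2.4 ≈ 0.01161
  G=228: 228/255≈0.8941 > 0.04045 → ((0.8941+0.055)/1.055)^2.4 ≈ 0.77582
  B=70: 70/255≈0.2745 > 0.04045 → ((0.2745+0.055)/1.055)^2.4 ≈ 0.06125
  L2 = 0.2126×0.01161 + 0.7152×0.77582 + 0.0722×0.06125 ≈ 0.56176
Lighter = 0.56176, Darker = 0.17819
Ratio = (L_lighter + 0.05) / (L_darker + 0.05)
Ratio = (0.56176 + 0.05) / (0.17819 + 0.05) = 0.61176 / 0.22819 ≈ 2.6810
Ratio ≈ 2.68:1


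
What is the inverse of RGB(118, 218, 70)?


Invert: (255-R, 255-G, 255-B)
R: 255-118 = 137
G: 255-218 = 37
B: 255-70 = 185
= RGB(137, 37, 185)


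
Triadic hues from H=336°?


Triadic: equally spaced at 120° intervals
H1 = 336°
H2 = (336 + 120) mod 360 = 96°
H3 = (336 + 240) mod 360 = 216°
Triadic = 336°, 96°, 216°


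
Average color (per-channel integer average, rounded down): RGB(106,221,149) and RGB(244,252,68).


Midpoint: each channel = ⌊(C₁+C₂)/2⌋
R: ⌊(106+244)/2⌋ = 175
G: ⌊(221+252)/2⌋ = 236
B: ⌊(149+68)/2⌋ = 108
= RGB(175, 236, 108)


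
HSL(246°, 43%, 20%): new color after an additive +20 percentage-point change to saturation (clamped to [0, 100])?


Original S = 43%
Adjustment = +20 percentage points
New S = 43 + (20) = 63
Clamp to [0, 100] → 63
= HSL(246°, 63%, 20%)


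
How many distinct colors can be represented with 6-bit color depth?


Colors = 2^bits = 2^6
= 64 colors


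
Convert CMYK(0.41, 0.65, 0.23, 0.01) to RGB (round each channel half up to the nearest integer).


R = 255 × (1-C) × (1-K) = 255 × 0.59 × 0.99 = 148.9455 → 149
G = 255 × (1-M) × (1-K) = 255 × 0.35 × 0.99 = 88.3575 → 88
B = 255 × (1-Y) × (1-K) = 255 × 0.77 × 0.99 = 194.3865 → 194
= RGB(149, 88, 194)


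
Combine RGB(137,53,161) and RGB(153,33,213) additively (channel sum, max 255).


Additive: each channel = min(255, C₁+C₂)
R: 137+153 = 290 → 255
G: 53+33 = 86 → 86
B: 161+213 = 374 → 255
= RGB(255, 86, 255)


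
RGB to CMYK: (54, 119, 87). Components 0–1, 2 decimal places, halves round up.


R'=54/255≈0.2118, G'=119/255≈0.4667, B'=87/255≈0.3412
K = 1 - max(R',G',B') = 1 - 119/255 = 136/255 = 0.53333… → 0.53
(1-R'-K)/(1-K) simplifies to (max-R)/max with max = 119:
C = (119-54)/119 = 65/119 = 0.54621… → 0.55
M = (119-119)/119 = 0/119 = 0 → 0.00
Y = (119-87)/119 = 32/119 = 0.26890… → 0.27
= CMYK(0.55, 0.00, 0.27, 0.53)


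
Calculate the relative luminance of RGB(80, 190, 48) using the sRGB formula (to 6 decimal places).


Linearize each channel (sRGB transfer function): c = v/255; c_lin = c/12.92 if c ≤ 0.04045, else ((c+0.055)/1.055)^2.4
  R: 80/255 ≈ 0.313725 > 0.04045 → ((0.313725+0.055)/1.055)^2.4 ≈ 0.080220
  G: 190/255 ≈ 0.745098 > 0.04045 → ((0.745098+0.055)/1.055)^2.4 ≈ 0.514918
  B: 48/255 ≈ 0.188235 > 0.04045 → ((0.188235+0.055)/1.055)^2.4 ≈ 0.029557
R_lin = 0.080220, G_lin = 0.514918, B_lin = 0.029557
L = 0.2126×R + 0.7152×G + 0.0722×B
L = 0.2126×0.080220 + 0.7152×0.514918 + 0.0722×0.029557
L ≈ 0.387458


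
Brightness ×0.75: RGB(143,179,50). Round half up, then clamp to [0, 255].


Multiply each channel by 0.75, round half up, clamp to [0, 255]
R: 143×0.75 = 107.25 → round → 107
G: 179×0.75 = 134.25 → round → 134
B: 50×0.75 = 37.5 → round → 38
= RGB(107, 134, 38)


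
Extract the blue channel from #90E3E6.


Color: #90E3E6
R = 90 = 144
G = E3 = 227
B = E6 = 230
Blue = 230


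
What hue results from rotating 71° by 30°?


New hue = (H + rotation) mod 360
New hue = (71 + 30) mod 360
= 101 mod 360
= 101°


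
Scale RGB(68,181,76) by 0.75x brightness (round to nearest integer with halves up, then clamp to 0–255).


Multiply each channel by 0.75, round half up, clamp to [0, 255]
R: 68×0.75 = 51
G: 181×0.75 = 135.75 → round → 136
B: 76×0.75 = 57
= RGB(51, 136, 57)


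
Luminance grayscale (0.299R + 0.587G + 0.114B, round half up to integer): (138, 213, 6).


Gray = 0.299×R + 0.587×G + 0.114×B
Gray = 0.299×138 + 0.587×213 + 0.114×6
Gray = 41.262 + 125.031 + 0.684
Gray = 166.977 → round half up → 167
Gray = 167


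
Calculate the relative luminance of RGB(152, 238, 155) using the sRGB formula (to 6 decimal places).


Linearize each channel (sRGB transfer function): c = v/255; c_lin = c/12.92 if c ≤ 0.04045, else ((c+0.055)/1.055)^2.4
  R: 152/255 ≈ 0.596078 > 0.04045 → ((0.596078+0.055)/1.055)^2.4 ≈ 0.313989
  G: 238/255 ≈ 0.933333 > 0.04045 → ((0.933333+0.055)/1.055)^2.4 ≈ 0.854993
  B: 155/255 ≈ 0.607843 > 0.04045 → ((0.607843+0.055)/1.055)^2.4 ≈ 0.327778
R_lin = 0.313989, G_lin = 0.854993, B_lin = 0.327778
L = 0.2126×R + 0.7152×G + 0.0722×B
L = 0.2126×0.313989 + 0.7152×0.854993 + 0.0722×0.327778
L ≈ 0.701910


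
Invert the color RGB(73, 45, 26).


Invert: (255-R, 255-G, 255-B)
R: 255-73 = 182
G: 255-45 = 210
B: 255-26 = 229
= RGB(182, 210, 229)


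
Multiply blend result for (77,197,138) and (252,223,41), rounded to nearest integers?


Multiply: C = A×B/255, rounded to nearest integer
R: 77×252/255 = 19404/255 ≈ 76.094 → 76
G: 197×223/255 = 43931/255 ≈ 172.278 → 172
B: 138×41/255 = 5658/255 ≈ 22.188 → 22
= RGB(76, 172, 22)


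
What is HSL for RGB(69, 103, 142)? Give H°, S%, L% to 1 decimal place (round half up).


Normalize: R'=69/255≈0.2706, G'=103/255≈0.4039, B'=142/255≈0.5569
Max=142/255, Min=69/255, Δ=Max-Min=73/255
L = (Max+Min)/2 = (142+69)/510 = 211/510 = 0.41372… → L = 41.4%
L ≤ 0.5 → S = Δ/(Max+Min) = 73/(142+69) = 73/211 = 0.34597… → S = 34.6%
(the 1/255 factors cancel in S and H, so raw channel differences can be used)
Max is B' → H = 60 × ((R-G)/Δ + 4) = 60 × ((69-103)/73 + 4)
  -34/73 + 4 = -0.4657… + 4 = 3.5342…
  H = 60 × 3.5342… = 212.054…° → H = 212.1°
= HSL(212.1°, 34.6%, 41.4%)


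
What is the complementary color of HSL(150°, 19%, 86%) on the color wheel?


Complement = opposite side of color wheel = hue + 180°
H' = (150 + 180) mod 360 = 330°
S and L unchanged.
= HSL(330°, 19%, 86%)


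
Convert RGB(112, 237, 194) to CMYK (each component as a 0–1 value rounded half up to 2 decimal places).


R'=112/255≈0.4392, G'=237/255≈0.9294, B'=194/255≈0.7608
K = 1 - max(R',G',B') = 1 - 237/255 = 18/255 = 0.07058… → 0.07
(1-R'-K)/(1-K) simplifies to (max-R)/max with max = 237:
C = (237-112)/237 = 125/237 = 0.52742… → 0.53
M = (237-237)/237 = 0/237 = 0 → 0.00
Y = (237-194)/237 = 43/237 = 0.18143… → 0.18
= CMYK(0.53, 0.00, 0.18, 0.07)


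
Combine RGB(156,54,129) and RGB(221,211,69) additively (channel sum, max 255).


Additive: each channel = min(255, C₁+C₂)
R: 156+221 = 377 → 255
G: 54+211 = 265 → 255
B: 129+69 = 198 → 198
= RGB(255, 255, 198)


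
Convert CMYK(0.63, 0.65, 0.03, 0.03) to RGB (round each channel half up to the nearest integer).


R = 255 × (1-C) × (1-K) = 255 × 0.37 × 0.97 = 91.5195 → 92
G = 255 × (1-M) × (1-K) = 255 × 0.35 × 0.97 = 86.5725 → 87
B = 255 × (1-Y) × (1-K) = 255 × 0.97 × 0.97 = 239.9295 → 240
= RGB(92, 87, 240)


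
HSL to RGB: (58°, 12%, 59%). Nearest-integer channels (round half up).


H=58°, S=0.12, L=0.59
C = (1-|2L-1|)×S = (1-|0.18|)×0.12 = 0.0984
H' = H/60 = 58/60 ≈ 0.9667; X = C×(1-|H' mod 2 - 1|) = 0.09512
m = L - C/2 = 0.59 - 0.0492 = 0.5408
Sector ⌊H'⌋ = 0 → (R',G',B') = (0.0984, 0.09512, 0.0)
RGB = ((R'+m)×255, (G'+m)×255, (B'+m)×255) = (162.996, 162.1596, 137.904)
Round half up → RGB(163, 162, 138)


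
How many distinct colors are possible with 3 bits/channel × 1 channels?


Total bits = 3 bits/channel × 1 channels = 3 bits
Distinct colors = 2^3
= 8 colors


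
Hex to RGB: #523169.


52 → 82 (R)
31 → 49 (G)
69 → 105 (B)
= RGB(82, 49, 105)


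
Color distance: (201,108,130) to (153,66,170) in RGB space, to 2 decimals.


d = √[(R₁-R₂)² + (G₁-G₂)² + (B₁-B₂)²]
d = √[(201-153)² + (108-66)² + (130-170)²]
d = √[2304 + 1764 + 1600]
d = √5668
d ≈ 75.29


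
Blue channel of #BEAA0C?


Color: #BEAA0C
R = BE = 190
G = AA = 170
B = 0C = 12
Blue = 12


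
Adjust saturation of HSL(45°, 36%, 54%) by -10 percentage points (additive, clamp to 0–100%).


Original S = 36%
Adjustment = -10 percentage points
New S = 36 + (-10) = 26
Clamp to [0, 100] → 26
= HSL(45°, 26%, 54%)


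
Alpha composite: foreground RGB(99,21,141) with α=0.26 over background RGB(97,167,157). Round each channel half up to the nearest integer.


C = α×F + (1-α)×B, with 1-α = 0.74
R: 0.26×99 + 0.74×97 = 25.74 + 71.78 = 97.52 → 98
G: 0.26×21 + 0.74×167 = 5.46 + 123.58 = 129.04 → 129
B: 0.26×141 + 0.74×157 = 36.66 + 116.18 = 152.84 → 153
= RGB(98, 129, 153)


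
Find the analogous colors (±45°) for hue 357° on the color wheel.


Base hue: 357°
Left analog: (357 - 45) mod 360 = 312°
Right analog: (357 + 45) mod 360 = 42°
Analogous hues = 312° and 42°


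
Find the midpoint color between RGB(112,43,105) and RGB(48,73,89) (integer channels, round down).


Midpoint: each channel = ⌊(C₁+C₂)/2⌋
R: ⌊(112+48)/2⌋ = 80
G: ⌊(43+73)/2⌋ = 58
B: ⌊(105+89)/2⌋ = 97
= RGB(80, 58, 97)


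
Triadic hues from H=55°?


Triadic: equally spaced at 120° intervals
H1 = 55°
H2 = (55 + 120) mod 360 = 175°
H3 = (55 + 240) mod 360 = 295°
Triadic = 55°, 175°, 295°


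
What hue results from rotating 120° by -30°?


New hue = (H + rotation) mod 360
New hue = (120 -30) mod 360
= 90 mod 360
= 90°


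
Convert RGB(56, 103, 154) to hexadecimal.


R = 56 → 38 (hex)
G = 103 → 67 (hex)
B = 154 → 9A (hex)
Hex = #38679A


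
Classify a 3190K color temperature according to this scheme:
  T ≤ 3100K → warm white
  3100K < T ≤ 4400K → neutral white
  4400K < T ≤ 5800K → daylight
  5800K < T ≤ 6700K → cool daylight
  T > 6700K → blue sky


Temperature: 3190K
3100K < 3190K ≤ 4400K → neutral white
Classification: neutral white


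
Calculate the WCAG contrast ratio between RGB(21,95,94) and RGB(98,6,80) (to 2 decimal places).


Linearize each sRGB channel c=v/255: c/12.92 if c ≤ 0.04045 else ((c+0.055)/1.055)^2.4
L = 0.2126×R_lin + 0.7152×G_lin + 0.0722×B_lin
Color 1 (21,95,94):
  R=21: 21/255≈0.0824 > 0.04045 → ((0.0824+0.055)/1.055)^2.4 ≈ 0.00750
  G=95: 95/255≈0.3725 > 0.04045 → ((0.3725+0.055)/1.055)^2.4 ≈ 0.11444
  B=94: 94/255≈0.3686 > 0.04045 → ((0.3686+0.055)/1.055)^2.4 ≈ 0.11193
  L1 = 0.2126×0.00750 + 0.7152×0.11444 + 0.0722×0.11193 ≈ 0.09152
Color 2 (98,6,80):
  R=98: 98/255≈0.3843 > 0.04045 → ((0.3843+0.055)/1.055)^2.4 ≈ 0.12214
  G=6: 6/255≈0.0235 ≤ 0.04045 → 0.0235/12.92 ≈ 0.00182
  B=80: 80/255≈0.3137 > 0.04045 → ((0.3137+0.055)/1.055)^2.4 ≈ 0.08022
  L2 = 0.2126×0.12214 + 0.7152×0.00182 + 0.0722×0.08022 ≈ 0.03306
Lighter = 0.09152, Darker = 0.03306
Ratio = (L_lighter + 0.05) / (L_darker + 0.05)
Ratio = (0.09152 + 0.05) / (0.03306 + 0.05) = 0.14152 / 0.08306 ≈ 1.7038
Ratio ≈ 1.70:1


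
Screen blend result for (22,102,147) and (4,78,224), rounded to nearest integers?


Screen: C = 255 - (255-A)×(255-B)/255, rounded to nearest integer
R: 255 - (255-22)×(255-4)/255 = 255 - 58483/255 ≈ 255 - 229.345 = 25.655 → 26
G: 255 - (255-102)×(255-78)/255 = 255 - 27081/255 ≈ 255 - 106.200 = 148.800 → 149
B: 255 - (255-147)×(255-224)/255 = 255 - 3348/255 ≈ 255 - 13.129 = 241.871 → 242
= RGB(26, 149, 242)


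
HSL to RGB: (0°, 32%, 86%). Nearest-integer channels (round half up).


H=0°, S=0.32, L=0.86
C = (1-|2L-1|)×S = (1-|0.72|)×0.32 = 0.0896
H' = H/60 = 0/60 ≈ 0.0000; X = C×(1-|H' mod 2 - 1|) = 0.0
m = L - C/2 = 0.86 - 0.0448 = 0.8152
Sector ⌊H'⌋ = 0 → (R',G',B') = (0.0896, 0.0, 0.0)
RGB = ((R'+m)×255, (G'+m)×255, (B'+m)×255) = (230.724, 207.876, 207.876)
Round half up → RGB(231, 208, 208)


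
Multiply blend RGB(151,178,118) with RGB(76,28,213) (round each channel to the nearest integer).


Multiply: C = A×B/255, rounded to nearest integer
R: 151×76/255 = 11476/255 ≈ 45.004 → 45
G: 178×28/255 = 4984/255 ≈ 19.545 → 20
B: 118×213/255 = 25134/255 ≈ 98.565 → 99
= RGB(45, 20, 99)


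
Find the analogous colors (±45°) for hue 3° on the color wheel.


Base hue: 3°
Left analog: (3 - 45) mod 360 = 318°
Right analog: (3 + 45) mod 360 = 48°
Analogous hues = 318° and 48°


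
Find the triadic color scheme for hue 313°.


Triadic: equally spaced at 120° intervals
H1 = 313°
H2 = (313 + 120) mod 360 = 73°
H3 = (313 + 240) mod 360 = 193°
Triadic = 313°, 73°, 193°


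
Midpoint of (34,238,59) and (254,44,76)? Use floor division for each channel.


Midpoint: each channel = ⌊(C₁+C₂)/2⌋
R: ⌊(34+254)/2⌋ = 144
G: ⌊(238+44)/2⌋ = 141
B: ⌊(59+76)/2⌋ = 67
= RGB(144, 141, 67)


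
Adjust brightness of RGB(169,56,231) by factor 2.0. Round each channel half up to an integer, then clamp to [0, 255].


Multiply each channel by 2.0, round half up, clamp to [0, 255]
R: 169×2.0 = 338 → clamp → 255
G: 56×2.0 = 112
B: 231×2.0 = 462 → clamp → 255
= RGB(255, 112, 255)


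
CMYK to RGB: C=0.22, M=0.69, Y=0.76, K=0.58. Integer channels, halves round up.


R = 255 × (1-C) × (1-K) = 255 × 0.78 × 0.42 = 83.538 → 84
G = 255 × (1-M) × (1-K) = 255 × 0.31 × 0.42 = 33.201 → 33
B = 255 × (1-Y) × (1-K) = 255 × 0.24 × 0.42 = 25.704 → 26
= RGB(84, 33, 26)


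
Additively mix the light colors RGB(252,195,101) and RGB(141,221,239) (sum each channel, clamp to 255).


Additive: each channel = min(255, C₁+C₂)
R: 252+141 = 393 → 255
G: 195+221 = 416 → 255
B: 101+239 = 340 → 255
= RGB(255, 255, 255)


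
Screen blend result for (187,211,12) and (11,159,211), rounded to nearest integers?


Screen: C = 255 - (255-A)×(255-B)/255, rounded to nearest integer
R: 255 - (255-187)×(255-11)/255 = 255 - 16592/255 ≈ 255 - 65.067 = 189.933 → 190
G: 255 - (255-211)×(255-159)/255 = 255 - 4224/255 ≈ 255 - 16.565 = 238.435 → 238
B: 255 - (255-12)×(255-211)/255 = 255 - 10692/255 ≈ 255 - 41.929 = 213.071 → 213
= RGB(190, 238, 213)


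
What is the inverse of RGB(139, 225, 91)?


Invert: (255-R, 255-G, 255-B)
R: 255-139 = 116
G: 255-225 = 30
B: 255-91 = 164
= RGB(116, 30, 164)


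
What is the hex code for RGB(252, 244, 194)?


R = 252 → FC (hex)
G = 244 → F4 (hex)
B = 194 → C2 (hex)
Hex = #FCF4C2


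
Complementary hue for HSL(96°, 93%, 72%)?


Complement = opposite side of color wheel = hue + 180°
H' = (96 + 180) mod 360 = 276°
S and L unchanged.
= HSL(276°, 93%, 72%)


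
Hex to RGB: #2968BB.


29 → 41 (R)
68 → 104 (G)
BB → 187 (B)
= RGB(41, 104, 187)


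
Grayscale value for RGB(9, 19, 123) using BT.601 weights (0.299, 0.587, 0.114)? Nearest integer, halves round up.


Gray = 0.299×R + 0.587×G + 0.114×B
Gray = 0.299×9 + 0.587×19 + 0.114×123
Gray = 2.691 + 11.153 + 14.022
Gray = 27.866 → round half up → 28
Gray = 28


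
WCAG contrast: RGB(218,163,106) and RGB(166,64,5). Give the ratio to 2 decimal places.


Linearize each sRGB channel c=v/255: c/12.92 if c ≤ 0.04045 else ((c+0.055)/1.055)^2.4
L = 0.2126×R_lin + 0.7152×G_lin + 0.0722×B_lin
Color 1 (218,163,106):
  R=218: 218/255≈0.8549 > 0.04045 → ((0.8549+0.055)/1.055)^2.4 ≈ 0.70110
  G=163: 163/255≈0.6392 > 0.04045 → ((0.6392+0.055)/1.055)^2.4 ≈ 0.36625
  B=106: 106/255≈0.4157 > 0.04045 → ((0.4157+0.055)/1.055)^2.4 ≈ 0.14413
  L1 = 0.2126×0.70110 + 0.7152×0.36625 + 0.0722×0.14413 ≈ 0.42140
Color 2 (166,64,5):
  R=166: 166/255≈0.6510 > 0.04045 → ((0.6510+0.055)/1.055)^2.4 ≈ 0.38133
  G=64: 64/255≈0.2510 > 0.04045 → ((0.2510+0.055)/1.055)^2.4 ≈ 0.05127
  B=5: 5/255≈0.0196 ≤ 0.04045 → 0.0196/12.92 ≈ 0.00152
  L2 = 0.2126×0.38133 + 0.7152×0.05127 + 0.0722×0.00152 ≈ 0.11785
Lighter = 0.42140, Darker = 0.11785
Ratio = (L_lighter + 0.05) / (L_darker + 0.05)
Ratio = (0.42140 + 0.05) / (0.11785 + 0.05) = 0.47140 / 0.16785 ≈ 2.8085
Ratio ≈ 2.81:1
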